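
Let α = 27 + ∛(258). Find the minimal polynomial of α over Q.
m_α(x) = x^3 - 81x^2 + 2187x - 19941

Set β = α - 27 = ∛(258), so β^3 = 258. Then (α - 27)^3 - 258 = 0, i.e. α is a root of g(x) = (x - 27)^3 - 258 = x^3 - 81x^2 + 2187x - 19941. Since g(x) = h(x - 27) where h(x) = x^3 - 258, and h is irreducible over Q (because 258 is not a perfect cube, so h has no rational root, and a monic cubic with no rational root is irreducible), g is also irreducible (irreducibility is preserved under the substitution x → x - 27). Hence m_α(x) = x^3 - 81x^2 + 2187x - 19941.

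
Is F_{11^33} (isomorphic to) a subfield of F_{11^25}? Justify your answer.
No: F_{11^33} is not a subfield of F_{11^25}

F_{p^m} embeds in F_{p^n} iff m | n. Here 33 ∤ 25 (since 25 = 0·33 + 25 with remainder 25 ≠ 0), so F_{11^33} is not a subfield of F_{11^25}. Equivalently: if it were, the tower law would give 33 = [F_{11^33}:F_11] dividing [F_{11^25}:F_11] = 25, contradiction.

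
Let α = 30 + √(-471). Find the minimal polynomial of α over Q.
m_α(x) = x^2 - 60x + 1371

From α - 30 = √(-471), squaring gives (α - 30)^2 = -471, i.e. α^2 - 60α + 900 = -471, so α^2 - 60α + 1371 = 0. The discriminant of x^2 - 60x + 1371 is (-60)^2 - 4·(1371) = 3600 - 5484 = -1884, and 4·(-471) is not a perfect square in Q since -471 is squarefree and ≠ 1. Hence x^2 - 60x + 1371 is irreducible over Q and is the minimal polynomial of α.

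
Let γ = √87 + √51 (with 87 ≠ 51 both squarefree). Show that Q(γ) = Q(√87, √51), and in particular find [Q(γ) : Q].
[Q(γ) : Q] = 4 (equivalently, Q(γ) = Q(√87, √51))

Obviously Q(γ) ⊆ Q(√87, √51), and [Q(√87, √51):Q] = 4 (since 87, 51 are distinct squarefree integers > 1 with 4437 not a perfect square). To show equality we compute the minimal polynomial of γ. From γ = √87 + √51: γ^2 = 87 + 2√(4437) + 51 = 138 + 2√(4437), so γ^2 - 138 = 2√(4437); squaring, (γ^2 - 138)^2 = 4·4437, i.e. γ^4 - 276γ^2 + 19044 - 17748 = 0, i.e. γ^4 - 276γ^2 + 1296 = 0. So γ is a root of x^4 - 276x^2 + 1296. This polynomial is irreducible over Q: it has no rational root (each ±√87 ± √51 is irrational), and any factorization into two quadratics over Q would force √(4437) ∈ Q (pairing opposite roots) or √87, √51 ∈ Q (other pairings), all impossible. Hence [Q(γ):Q] = 4 = [Q(√87, √51):Q], so Q(γ) = Q(√87, √51).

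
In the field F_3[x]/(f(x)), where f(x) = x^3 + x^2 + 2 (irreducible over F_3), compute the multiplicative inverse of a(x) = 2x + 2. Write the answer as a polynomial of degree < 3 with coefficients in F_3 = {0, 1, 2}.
a(x)^(-1) ≡ 2x^2 (mod f(x))

Since f is irreducible over F_3, F_3[x]/(f) is a field and a(x) ≠ 0 has an inverse. Apply the extended Euclidean algorithm to f(x) and a(x) in F_3[x]: f(x) = (2x^2)·a(x) + (2). The last nonzero remainder is the constant 2 = gcd(f, a) in F_3. Back-substituting through the division chain expresses 2 = s(x)·a(x) + t(x)·f(x) with s(x) ≡ x^2 (mod f), so (x^2)·a(x) ≡ 2 (mod f). Multiplying by 2^(-1) ≡ 2 in F_3 gives a(x)^(-1) ≡ 2·(x^2) ≡ 2x^2 (mod f). Check: (2x + 2)·(2x^2) = x^3 + x^2 ≡ 1 (mod x^3 + x^2 + 2).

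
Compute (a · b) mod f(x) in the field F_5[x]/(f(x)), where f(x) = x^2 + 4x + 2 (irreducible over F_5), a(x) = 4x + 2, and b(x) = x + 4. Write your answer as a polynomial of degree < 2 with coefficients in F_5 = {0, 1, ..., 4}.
a · b ≡ 2x (mod f(x))

Multiply in F_5[x]: a(x)·b(x) = (4x + 2)·(x + 4) = 4x^2 + 3x + 3. This has degree ≥ 2, so divide by f(x) over F_5: 4x^2 + 3x + 3 = (4)·(x^2 + 4x + 2) + (2x). Hence a·b ≡ 2x (mod f). (F_5[x]/(f) is a field with 5^2 = 25 elements since f is irreducible of degree 2.)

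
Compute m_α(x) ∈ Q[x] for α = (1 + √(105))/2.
m_α(x) = x^2 - x - 26

From 2α - 1 = √(105), squaring gives (2α - 1)^2 = 105, i.e. 4α^2 - 4α + 1 = 105, so α^2 - α + (1 - 105)/4 = 0. Since 105 ≡ 1 (mod 4), (1 - 105)/4 = -26 ∈ Z. The polynomial x^2 - x - 26 has discriminant 1 - 4·(-26) = 105, which is not a perfect square in Q (d = 105 is squarefree and ≠ 1), so x^2 - x - 26 is irreducible over Q. It is the minimal polynomial of α.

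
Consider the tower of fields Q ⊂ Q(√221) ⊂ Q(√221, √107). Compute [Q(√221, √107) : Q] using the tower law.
[Q(√221, √107) : Q] = 4

[Q(√221):Q] = 2 (min poly x^2 - 221, irreducible since 221 is squarefree > 1). For the top step, suppose √107 ∈ Q(√221), say √107 = c + d√221 with c, d ∈ Q. Squaring: 107 = c^2 + 221d^2 + 2cd√221. Since √221 ∉ Q this forces 2cd = 0. If d = 0 then √107 = c ∈ Q, contradicting 107 squarefree > 1. If c = 0 then 107 = 221d^2, so 221·107 = (221d)^2 is a perfect square in Q — but 221·107 = 23647 is not a perfect square (since 221 and 107 are distinct squarefree integers). Contradiction. Hence √107 ∉ Q(√221), so x^2 - 107 stays irreducible over Q(√221) and [Q(√221, √107) : Q(√221)] = 2. By the tower law, [Q(√221, √107) : Q] = 2 · 2 = 4.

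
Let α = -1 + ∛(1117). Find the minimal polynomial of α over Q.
m_α(x) = x^3 + 3x^2 + 3x - 1116

Set β = α + 1 = ∛(1117), so β^3 = 1117. Then (α + 1)^3 - 1117 = 0, i.e. α is a root of g(x) = (x + 1)^3 - 1117 = x^3 + 3x^2 + 3x - 1116. Since g(x) = h(x + 1) where h(x) = x^3 - 1117, and h is irreducible over Q (because 1117 is not a perfect cube, so h has no rational root, and a monic cubic with no rational root is irreducible), g is also irreducible (irreducibility is preserved under the substitution x → x + 1). Hence m_α(x) = x^3 + 3x^2 + 3x - 1116.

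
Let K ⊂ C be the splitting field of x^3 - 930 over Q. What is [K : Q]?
[K : Q] = 6

The roots of x^3 - 930 are ∛930, ω∛930, ω^2∛930 where ω = e^(2πi/3) is a primitive cube root of unity, so K = Q(∛930, ω). Now [Q(∛930):Q] = 3 (since 930 is not a perfect cube, x^3 - 930 is irreducible) and [Q(ω):Q] = 2. Both 2 and 3 divide [K:Q], and [K:Q] ≤ 3·2 = 6, so [K:Q] = 6. (Equivalently: Q(∛930) ⊂ R but ω ∉ R, so [K : Q(∛930)] = 2.)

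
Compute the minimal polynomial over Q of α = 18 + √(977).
m_α(x) = x^2 - 36x - 653

From α - 18 = √(977), squaring gives (α - 18)^2 = 977, i.e. α^2 - 36α + 324 = 977, so α^2 - 36α - 653 = 0. The discriminant of x^2 - 36x - 653 is (-36)^2 - 4·(-653) = 1296 + 2612 = 3908, and 4·(977) is not a perfect square in Q since 977 is squarefree and ≠ 1. Hence x^2 - 36x - 653 is irreducible over Q and is the minimal polynomial of α.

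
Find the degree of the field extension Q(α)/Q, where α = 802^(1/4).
[Q(α):Q] = 4

α is a root of x^4 - 802. By Eisenstein's criterion at the prime p = 2 (which divides the constant term 802 but p^2 = 4 does not, since 802 is squarefree), x^4 - 802 is irreducible over Q. Hence [Q(α):Q] = 4.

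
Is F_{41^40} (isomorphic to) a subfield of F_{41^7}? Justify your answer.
No: F_{41^40} is not a subfield of F_{41^7}

F_{p^m} embeds in F_{p^n} iff m | n. Here 40 ∤ 7 (since 7 = 0·40 + 7 with remainder 7 ≠ 0), so F_{41^40} is not a subfield of F_{41^7}. Equivalently: if it were, the tower law would give 40 = [F_{41^40}:F_41] dividing [F_{41^7}:F_41] = 7, contradiction.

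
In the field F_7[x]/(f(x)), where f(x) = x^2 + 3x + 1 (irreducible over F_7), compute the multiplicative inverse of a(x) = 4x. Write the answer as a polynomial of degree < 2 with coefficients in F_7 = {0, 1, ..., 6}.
a(x)^(-1) ≡ 5x + 1 (mod f(x))

Since f is irreducible over F_7, F_7[x]/(f) is a field and a(x) ≠ 0 has an inverse. Apply the extended Euclidean algorithm to f(x) and a(x) in F_7[x]: f(x) = (2x + 6)·a(x) + (1). The last nonzero remainder is the constant 1 = gcd(f, a) in F_7. Back-substituting through the division chain expresses 1 = s(x)·a(x) + t(x)·f(x) with s(x) ≡ 5x + 1 (mod f), so a(x)^(-1) ≡ s(x) = 5x + 1 (mod f). Check: (4x)·(5x + 1) = 6x^2 + 4x ≡ 1 (mod x^2 + 3x + 1).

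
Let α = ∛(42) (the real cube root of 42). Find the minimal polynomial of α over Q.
m_α(x) = x^3 - 42

α satisfies α^3 = 42, so x^3 - 42 annihilates α. By the rational root test, a rational root p/q (in lowest terms) of x^3 - 42 would satisfy p^3 = 42 q^3, forcing q = 1 and p^3 = 42; but 42 is not a perfect cube, contradiction. A monic cubic over Q with no rational root is irreducible (any nontrivial factorization would include a linear factor). Hence x^3 - 42 is the minimal polynomial of α, and in particular [Q(α):Q] = 3.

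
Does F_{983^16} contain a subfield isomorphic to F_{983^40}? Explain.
No: F_{983^40} is not a subfield of F_{983^16}

F_{p^m} embeds in F_{p^n} iff m | n. Here 40 ∤ 16 (since 16 = 0·40 + 16 with remainder 16 ≠ 0), so F_{983^40} is not a subfield of F_{983^16}. Equivalently: if it were, the tower law would give 40 = [F_{983^40}:F_983] dividing [F_{983^16}:F_983] = 16, contradiction.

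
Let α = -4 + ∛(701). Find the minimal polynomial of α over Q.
m_α(x) = x^3 + 12x^2 + 48x - 637

Set β = α + 4 = ∛(701), so β^3 = 701. Then (α + 4)^3 - 701 = 0, i.e. α is a root of g(x) = (x + 4)^3 - 701 = x^3 + 12x^2 + 48x - 637. Since g(x) = h(x + 4) where h(x) = x^3 - 701, and h is irreducible over Q (because 701 is not a perfect cube, so h has no rational root, and a monic cubic with no rational root is irreducible), g is also irreducible (irreducibility is preserved under the substitution x → x + 4). Hence m_α(x) = x^3 + 12x^2 + 48x - 637.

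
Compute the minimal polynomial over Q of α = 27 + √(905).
m_α(x) = x^2 - 54x - 176

From α - 27 = √(905), squaring gives (α - 27)^2 = 905, i.e. α^2 - 54α + 729 = 905, so α^2 - 54α - 176 = 0. The discriminant of x^2 - 54x - 176 is (-54)^2 - 4·(-176) = 2916 + 704 = 3620, and 4·(905) is not a perfect square in Q since 905 is squarefree and ≠ 1. Hence x^2 - 54x - 176 is irreducible over Q and is the minimal polynomial of α.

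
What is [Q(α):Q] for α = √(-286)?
[Q(α):Q] = 2

[Q(α):Q] equals the degree of the minimal polynomial of α. Here α^2 = -286 and x^2 + 286 is irreducible (d = -286 is squarefree, ≠ 1, hence not a square), so deg(m_α) = 2. Thus [Q(α):Q] = 2.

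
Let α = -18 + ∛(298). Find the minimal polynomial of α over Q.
m_α(x) = x^3 + 54x^2 + 972x + 5534

Set β = α + 18 = ∛(298), so β^3 = 298. Then (α + 18)^3 - 298 = 0, i.e. α is a root of g(x) = (x + 18)^3 - 298 = x^3 + 54x^2 + 972x + 5534. Since g(x) = h(x + 18) where h(x) = x^3 - 298, and h is irreducible over Q (because 298 is not a perfect cube, so h has no rational root, and a monic cubic with no rational root is irreducible), g is also irreducible (irreducibility is preserved under the substitution x → x + 18). Hence m_α(x) = x^3 + 54x^2 + 972x + 5534.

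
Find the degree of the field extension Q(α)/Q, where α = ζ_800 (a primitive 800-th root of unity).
[Q(α):Q] = 320

The minimal polynomial of ζ_800 over Q is the 800-th cyclotomic polynomial Φ_800(x), which is irreducible over Q and has degree φ(800) = 320. Hence [Q(α):Q] = φ(800) = 320.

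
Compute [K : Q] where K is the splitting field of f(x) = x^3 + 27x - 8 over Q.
[K : Q] = 6

By the rational root test, any rational root of the monic integer polynomial f(x) = x^3 + 27x - 8 must be an integer dividing the constant term -8, i.e. one of ±{1, 2, 4, 8}. Evaluating: f(1) = 20, f(-1) = -36, f(2) = 54, f(-2) = -70, f(4) = 164, f(-4) = -180, f(8) = 720, f(-8) = -736; none is 0, so f has no rational root and is therefore irreducible over Q (a cubic with no linear factor over a field is irreducible). For an irreducible cubic, the Galois group is A_3 or S_3 according as the discriminant disc(f) = -4a^3 - 27b^2 = -4·(27)^3 - 27·(-8)^2 = -80460 is or is not a square in Q. Here disc(f) = -80460 is not a perfect square in Q, so the Galois group of f over Q is not contained in A_3 and must be all of S_3. The splitting field has degree |S_3| = 6 over Q, so [K : Q] = 6.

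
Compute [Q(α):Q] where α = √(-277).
[Q(α):Q] = 2

[Q(α):Q] equals the degree of the minimal polynomial of α. Here α^2 = -277 and x^2 + 277 is irreducible (d = -277 is squarefree, ≠ 1, hence not a square), so deg(m_α) = 2. Thus [Q(α):Q] = 2.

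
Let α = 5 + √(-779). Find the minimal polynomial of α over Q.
m_α(x) = x^2 - 10x + 804

From α - 5 = √(-779), squaring gives (α - 5)^2 = -779, i.e. α^2 - 10α + 25 = -779, so α^2 - 10α + 804 = 0. The discriminant of x^2 - 10x + 804 is (-10)^2 - 4·(804) = 100 - 3216 = -3116, and 4·(-779) is not a perfect square in Q since -779 is squarefree and ≠ 1. Hence x^2 - 10x + 804 is irreducible over Q and is the minimal polynomial of α.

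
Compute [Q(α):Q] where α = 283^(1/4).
[Q(α):Q] = 4

α is a root of x^4 - 283. By Eisenstein's criterion at the prime p = 283 (which divides the constant term 283 but p^2 = 80089 does not, since 283 is squarefree), x^4 - 283 is irreducible over Q. Hence [Q(α):Q] = 4.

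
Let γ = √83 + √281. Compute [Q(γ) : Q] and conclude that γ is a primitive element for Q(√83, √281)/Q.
[Q(γ) : Q] = 4 (equivalently, Q(γ) = Q(√83, √281))

Obviously Q(γ) ⊆ Q(√83, √281), and [Q(√83, √281):Q] = 4 (since 83, 281 are distinct squarefree integers > 1 with 23323 not a perfect square). To show equality we compute the minimal polynomial of γ. From γ = √83 + √281: γ^2 = 83 + 2√(23323) + 281 = 364 + 2√(23323), so γ^2 - 364 = 2√(23323); squaring, (γ^2 - 364)^2 = 4·23323, i.e. γ^4 - 728γ^2 + 132496 - 93292 = 0, i.e. γ^4 - 728γ^2 + 39204 = 0. So γ is a root of x^4 - 728x^2 + 39204. This polynomial is irreducible over Q: it has no rational root (each ±√83 ± √281 is irrational), and any factorization into two quadratics over Q would force √(23323) ∈ Q (pairing opposite roots) or √83, √281 ∈ Q (other pairings), all impossible. Hence [Q(γ):Q] = 4 = [Q(√83, √281):Q], so Q(γ) = Q(√83, √281).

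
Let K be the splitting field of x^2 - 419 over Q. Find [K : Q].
[K : Q] = 2

f(x) = x^2 - 419 factors as (x - √419)(x + √419). The splitting field is K = Q(√419). Since 419 is squarefree and > 1, it is not a perfect square, so x^2 - 419 is irreducible over Q and [Q(√419) : Q] = 2. Hence [K : Q] = 2.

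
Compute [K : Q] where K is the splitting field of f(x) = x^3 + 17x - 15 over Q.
[K : Q] = 6

By the rational root test, any rational root of the monic integer polynomial f(x) = x^3 + 17x - 15 must be an integer dividing the constant term -15, i.e. one of ±{1, 3, 5, 15}. Evaluating: f(1) = 3, f(-1) = -33, f(3) = 63, f(-3) = -93, f(5) = 195, f(-5) = -225, f(15) = 3615, f(-15) = -3645; none is 0, so f has no rational root and is therefore irreducible over Q (a cubic with no linear factor over a field is irreducible). For an irreducible cubic, the Galois group is A_3 or S_3 according as the discriminant disc(f) = -4a^3 - 27b^2 = -4·(17)^3 - 27·(-15)^2 = -25727 is or is not a square in Q. Here disc(f) = -25727 is not a perfect square in Q, so the Galois group of f over Q is not contained in A_3 and must be all of S_3. The splitting field has degree |S_3| = 6 over Q, so [K : Q] = 6.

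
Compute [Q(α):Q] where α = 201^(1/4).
[Q(α):Q] = 4

α is a root of x^4 - 201. By Eisenstein's criterion at the prime p = 3 (which divides the constant term 201 but p^2 = 9 does not, since 201 is squarefree), x^4 - 201 is irreducible over Q. Hence [Q(α):Q] = 4.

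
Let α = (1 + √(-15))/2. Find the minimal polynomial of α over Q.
m_α(x) = x^2 - x + 4

From 2α - 1 = √(-15), squaring gives (2α - 1)^2 = -15, i.e. 4α^2 - 4α + 1 = -15, so α^2 - α + (1 + 15)/4 = 0. Since -15 ≡ 1 (mod 4), (1 + 15)/4 = 4 ∈ Z. The polynomial x^2 - x + 4 has discriminant 1 - 4·(4) = -15, which is not a perfect square in Q (d = -15 is squarefree and ≠ 1), so x^2 - x + 4 is irreducible over Q. It is the minimal polynomial of α.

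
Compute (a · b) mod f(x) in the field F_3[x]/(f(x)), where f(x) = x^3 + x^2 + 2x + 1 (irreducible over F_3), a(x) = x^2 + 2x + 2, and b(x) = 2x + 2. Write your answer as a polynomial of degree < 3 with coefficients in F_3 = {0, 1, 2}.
a · b ≡ x^2 + x + 2 (mod f(x))

Multiply in F_3[x]: a(x)·b(x) = (x^2 + 2x + 2)·(2x + 2) = 2x^3 + 2x + 1. This has degree ≥ 3, so divide by f(x) over F_3: 2x^3 + 2x + 1 = (2)·(x^3 + x^2 + 2x + 1) + (x^2 + x + 2). Hence a·b ≡ x^2 + x + 2 (mod f). (F_3[x]/(f) is a field with 3^3 = 27 elements since f is irreducible of degree 3.)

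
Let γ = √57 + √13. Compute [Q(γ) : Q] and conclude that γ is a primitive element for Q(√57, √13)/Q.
[Q(γ) : Q] = 4 (equivalently, Q(γ) = Q(√57, √13))

Obviously Q(γ) ⊆ Q(√57, √13), and [Q(√57, √13):Q] = 4 (since 57, 13 are distinct squarefree integers > 1 with 741 not a perfect square). To show equality we compute the minimal polynomial of γ. From γ = √57 + √13: γ^2 = 57 + 2√(741) + 13 = 70 + 2√(741), so γ^2 - 70 = 2√(741); squaring, (γ^2 - 70)^2 = 4·741, i.e. γ^4 - 140γ^2 + 4900 - 2964 = 0, i.e. γ^4 - 140γ^2 + 1936 = 0. So γ is a root of x^4 - 140x^2 + 1936. This polynomial is irreducible over Q: it has no rational root (each ±√57 ± √13 is irrational), and any factorization into two quadratics over Q would force √(741) ∈ Q (pairing opposite roots) or √57, √13 ∈ Q (other pairings), all impossible. Hence [Q(γ):Q] = 4 = [Q(√57, √13):Q], so Q(γ) = Q(√57, √13).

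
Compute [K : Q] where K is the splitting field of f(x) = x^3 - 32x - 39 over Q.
[K : Q] = 6

By the rational root test, any rational root of the monic integer polynomial f(x) = x^3 - 32x - 39 must be an integer dividing the constant term -39, i.e. one of ±{1, 3, 13, 39}. Evaluating: f(1) = -70, f(-1) = -8, f(3) = -108, f(-3) = 30, f(13) = 1742, f(-13) = -1820, f(39) = 58032, f(-39) = -58110; none is 0, so f has no rational root and is therefore irreducible over Q (a cubic with no linear factor over a field is irreducible). For an irreducible cubic, the Galois group is A_3 or S_3 according as the discriminant disc(f) = -4a^3 - 27b^2 = -4·(-32)^3 - 27·(-39)^2 = 90005 is or is not a square in Q. Here disc(f) = 90005 is not a perfect square in Q, so the Galois group of f over Q is not contained in A_3 and must be all of S_3. The splitting field has degree |S_3| = 6 over Q, so [K : Q] = 6.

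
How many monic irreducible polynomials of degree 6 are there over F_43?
There are 1053546956 monic irreducible polynomials of degree 6 over F_43

Each element of F_{43^6} that lies in no proper subfield is a root of exactly one monic irreducible of degree 6 over F_43, and each such polynomial has 6 distinct roots in F_{43^6}. By Möbius inversion the count is N_43(6) = (1/6) Σ_{d|6} μ(6/d) · 43^d = (1/6)(μ(6)·43^1 + μ(3)·43^2 + μ(2)·43^3 + μ(1)·43^6) = 6321281736/6 = 1053546956.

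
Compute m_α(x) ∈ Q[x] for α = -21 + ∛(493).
m_α(x) = x^3 + 63x^2 + 1323x + 8768

Set β = α + 21 = ∛(493), so β^3 = 493. Then (α + 21)^3 - 493 = 0, i.e. α is a root of g(x) = (x + 21)^3 - 493 = x^3 + 63x^2 + 1323x + 8768. Since g(x) = h(x + 21) where h(x) = x^3 - 493, and h is irreducible over Q (because 493 is not a perfect cube, so h has no rational root, and a monic cubic with no rational root is irreducible), g is also irreducible (irreducibility is preserved under the substitution x → x + 21). Hence m_α(x) = x^3 + 63x^2 + 1323x + 8768.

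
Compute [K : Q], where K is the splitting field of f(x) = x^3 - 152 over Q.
[K : Q] = 6

The roots of x^3 - 152 are ∛152, ω∛152, ω^2∛152 where ω = e^(2πi/3) is a primitive cube root of unity, so K = Q(∛152, ω). Now [Q(∛152):Q] = 3 (since 152 is not a perfect cube, x^3 - 152 is irreducible) and [Q(ω):Q] = 2. Both 2 and 3 divide [K:Q], and [K:Q] ≤ 3·2 = 6, so [K:Q] = 6. (Equivalently: Q(∛152) ⊂ R but ω ∉ R, so [K : Q(∛152)] = 2.)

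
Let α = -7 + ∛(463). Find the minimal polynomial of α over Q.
m_α(x) = x^3 + 21x^2 + 147x - 120

Set β = α + 7 = ∛(463), so β^3 = 463. Then (α + 7)^3 - 463 = 0, i.e. α is a root of g(x) = (x + 7)^3 - 463 = x^3 + 21x^2 + 147x - 120. Since g(x) = h(x + 7) where h(x) = x^3 - 463, and h is irreducible over Q (because 463 is not a perfect cube, so h has no rational root, and a monic cubic with no rational root is irreducible), g is also irreducible (irreducibility is preserved under the substitution x → x + 7). Hence m_α(x) = x^3 + 21x^2 + 147x - 120.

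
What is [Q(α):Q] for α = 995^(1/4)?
[Q(α):Q] = 4

α is a root of x^4 - 995. By Eisenstein's criterion at the prime p = 5 (which divides the constant term 995 but p^2 = 25 does not, since 995 is squarefree), x^4 - 995 is irreducible over Q. Hence [Q(α):Q] = 4.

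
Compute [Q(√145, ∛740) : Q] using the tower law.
[Q(√145, ∛740) : Q] = 6

Let L = Q(√145, ∛740). Since Q(√145) ⊂ L and [Q(√145):Q] = 2, the tower law gives 2 | [L:Q]. Likewise Q(∛740) ⊂ L with [Q(∛740):Q] = 3 (because 740 is not a perfect cube), so 3 | [L:Q]. As gcd(2,3) = 1, [L:Q] is divisible by 6. Conversely L is generated over Q by √145 and ∛740, so [L:Q] ≤ 2·3 = 6. Therefore [Q(√145, ∛740) : Q] = 6.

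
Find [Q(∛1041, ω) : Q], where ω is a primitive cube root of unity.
[Q(∛1041, ω) : Q] = 6

[Q(∛1041):Q] = 3 (min poly x^3 - 1041, irreducible since 1041 is not a perfect cube). [Q(ω):Q] = 2 (min poly x^2 + x + 1). Since Q(∛1041) ⊂ R and ω ∉ R, we have ω ∉ Q(∛1041), so x^2 + x + 1 remains irreducible over Q(∛1041) and [Q(∛1041, ω) : Q(∛1041)] = 2. By the tower law, [Q(∛1041, ω) : Q] = 3 · 2 = 6. (In fact Q(∛1041, ω) is the splitting field of x^3 - 1041 over Q.)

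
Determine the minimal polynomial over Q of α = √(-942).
m_α(x) = x^2 + 942

α satisfies α^2 + 942 = 0, so x^2 + 942 annihilates α. Since d = -942 is squarefree and ≠ 1, it is not a perfect square in Q, so x^2 + 942 has no rational root and is therefore irreducible over Q (a degree-2 polynomial over a field is irreducible iff it has no root). Hence m_α(x) = x^2 + 942.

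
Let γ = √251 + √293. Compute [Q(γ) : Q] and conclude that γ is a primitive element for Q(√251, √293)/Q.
[Q(γ) : Q] = 4 (equivalently, Q(γ) = Q(√251, √293))

Obviously Q(γ) ⊆ Q(√251, √293), and [Q(√251, √293):Q] = 4 (since 251, 293 are distinct squarefree integers > 1 with 73543 not a perfect square). To show equality we compute the minimal polynomial of γ. From γ = √251 + √293: γ^2 = 251 + 2√(73543) + 293 = 544 + 2√(73543), so γ^2 - 544 = 2√(73543); squaring, (γ^2 - 544)^2 = 4·73543, i.e. γ^4 - 1088γ^2 + 295936 - 294172 = 0, i.e. γ^4 - 1088γ^2 + 1764 = 0. So γ is a root of x^4 - 1088x^2 + 1764. This polynomial is irreducible over Q: it has no rational root (each ±√251 ± √293 is irrational), and any factorization into two quadratics over Q would force √(73543) ∈ Q (pairing opposite roots) or √251, √293 ∈ Q (other pairings), all impossible. Hence [Q(γ):Q] = 4 = [Q(√251, √293):Q], so Q(γ) = Q(√251, √293).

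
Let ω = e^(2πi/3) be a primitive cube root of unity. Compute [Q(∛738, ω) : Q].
[Q(∛738, ω) : Q] = 6

[Q(∛738):Q] = 3 (min poly x^3 - 738, irreducible since 738 is not a perfect cube). [Q(ω):Q] = 2 (min poly x^2 + x + 1). Since Q(∛738) ⊂ R and ω ∉ R, we have ω ∉ Q(∛738), so x^2 + x + 1 remains irreducible over Q(∛738) and [Q(∛738, ω) : Q(∛738)] = 2. By the tower law, [Q(∛738, ω) : Q] = 3 · 2 = 6. (In fact Q(∛738, ω) is the splitting field of x^3 - 738 over Q.)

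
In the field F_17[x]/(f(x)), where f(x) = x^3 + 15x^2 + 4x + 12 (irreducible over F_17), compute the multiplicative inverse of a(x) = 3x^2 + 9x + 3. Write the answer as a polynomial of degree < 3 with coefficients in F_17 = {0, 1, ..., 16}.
a(x)^(-1) ≡ 6x^2 + 5x + 1 (mod f(x))

Since f is irreducible over F_17, F_17[x]/(f) is a field and a(x) ≠ 0 has an inverse. Apply the extended Euclidean algorithm to f(x) and a(x) in F_17[x]: f(x) = (6x + 4)·a(x) + (x);  a(x) = (3x + 9)·(x) + (3). The last nonzero remainder is the constant 3 = gcd(f, a) in F_17. Back-substituting through the division chain expresses 3 = s(x)·a(x) + t(x)·f(x) with s(x) ≡ x^2 + 15x + 3 (mod f), so (x^2 + 15x + 3)·a(x) ≡ 3 (mod f). Multiplying by 3^(-1) ≡ 6 in F_17 gives a(x)^(-1) ≡ 6·(x^2 + 15x + 3) ≡ 6x^2 + 5x + 1 (mod f). Check: (3x^2 + 9x + 3)·(6x^2 + 5x + 1) = x^4 + x^3 + 15x^2 + 7x + 3 ≡ 1 (mod x^3 + 15x^2 + 4x + 12).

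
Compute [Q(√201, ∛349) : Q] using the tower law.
[Q(√201, ∛349) : Q] = 6

Let L = Q(√201, ∛349). Since Q(√201) ⊂ L and [Q(√201):Q] = 2, the tower law gives 2 | [L:Q]. Likewise Q(∛349) ⊂ L with [Q(∛349):Q] = 3 (because 349 is not a perfect cube), so 3 | [L:Q]. As gcd(2,3) = 1, [L:Q] is divisible by 6. Conversely L is generated over Q by √201 and ∛349, so [L:Q] ≤ 2·3 = 6. Therefore [Q(√201, ∛349) : Q] = 6.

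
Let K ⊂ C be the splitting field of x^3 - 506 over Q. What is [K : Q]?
[K : Q] = 6

The roots of x^3 - 506 are ∛506, ω∛506, ω^2∛506 where ω = e^(2πi/3) is a primitive cube root of unity, so K = Q(∛506, ω). Now [Q(∛506):Q] = 3 (since 506 is not a perfect cube, x^3 - 506 is irreducible) and [Q(ω):Q] = 2. Both 2 and 3 divide [K:Q], and [K:Q] ≤ 3·2 = 6, so [K:Q] = 6. (Equivalently: Q(∛506) ⊂ R but ω ∉ R, so [K : Q(∛506)] = 2.)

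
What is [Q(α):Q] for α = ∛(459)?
[Q(α):Q] = 3

The minimal polynomial of α is x^3 - 459, irreducible over Q since 459 is not a perfect cube (so x^3 - 459 has no rational root). Hence [Q(α):Q] = deg(m_α) = 3.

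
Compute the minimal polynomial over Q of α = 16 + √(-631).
m_α(x) = x^2 - 32x + 887

From α - 16 = √(-631), squaring gives (α - 16)^2 = -631, i.e. α^2 - 32α + 256 = -631, so α^2 - 32α + 887 = 0. The discriminant of x^2 - 32x + 887 is (-32)^2 - 4·(887) = 1024 - 3548 = -2524, and 4·(-631) is not a perfect square in Q since -631 is squarefree and ≠ 1. Hence x^2 - 32x + 887 is irreducible over Q and is the minimal polynomial of α.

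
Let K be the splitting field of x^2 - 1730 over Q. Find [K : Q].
[K : Q] = 2

f(x) = x^2 - 1730 factors as (x - √1730)(x + √1730). The splitting field is K = Q(√1730). Since 1730 is squarefree and > 1, it is not a perfect square, so x^2 - 1730 is irreducible over Q and [Q(√1730) : Q] = 2. Hence [K : Q] = 2.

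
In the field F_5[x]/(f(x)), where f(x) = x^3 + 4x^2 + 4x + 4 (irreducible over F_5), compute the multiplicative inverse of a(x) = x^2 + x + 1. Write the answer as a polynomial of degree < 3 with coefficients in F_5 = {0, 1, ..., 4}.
a(x)^(-1) ≡ 4x + 2 (mod f(x))

Since f is irreducible over F_5, F_5[x]/(f) is a field and a(x) ≠ 0 has an inverse. Apply the extended Euclidean algorithm to f(x) and a(x) in F_5[x]: f(x) = (x + 3)·a(x) + (1). The last nonzero remainder is the constant 1 = gcd(f, a) in F_5. Back-substituting through the division chain expresses 1 = s(x)·a(x) + t(x)·f(x) with s(x) ≡ 4x + 2 (mod f), so a(x)^(-1) ≡ s(x) = 4x + 2 (mod f). Check: (x^2 + x + 1)·(4x + 2) = 4x^3 + x^2 + x + 2 ≡ 1 (mod x^3 + 4x^2 + 4x + 4).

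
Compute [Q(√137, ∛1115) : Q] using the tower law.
[Q(√137, ∛1115) : Q] = 6

Let L = Q(√137, ∛1115). Since Q(√137) ⊂ L and [Q(√137):Q] = 2, the tower law gives 2 | [L:Q]. Likewise Q(∛1115) ⊂ L with [Q(∛1115):Q] = 3 (because 1115 is not a perfect cube), so 3 | [L:Q]. As gcd(2,3) = 1, [L:Q] is divisible by 6. Conversely L is generated over Q by √137 and ∛1115, so [L:Q] ≤ 2·3 = 6. Therefore [Q(√137, ∛1115) : Q] = 6.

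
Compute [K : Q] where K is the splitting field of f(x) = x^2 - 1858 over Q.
[K : Q] = 2

f(x) = x^2 - 1858 factors as (x - √1858)(x + √1858). The splitting field is K = Q(√1858). Since 1858 is squarefree and > 1, it is not a perfect square, so x^2 - 1858 is irreducible over Q and [Q(√1858) : Q] = 2. Hence [K : Q] = 2.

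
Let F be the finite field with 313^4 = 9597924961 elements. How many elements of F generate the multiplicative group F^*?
There are φ(9597924960) = 2300313600 primitive elements

F_q^* is cyclic of order q - 1 = 9597924960. A cyclic group of order m has exactly φ(m) generators. Here m = 9597924960 = 2^5 · 3 · 5 · 13 · 97 · 101 · 157, so the number of primitive elements is φ(9597924960) = 2300313600.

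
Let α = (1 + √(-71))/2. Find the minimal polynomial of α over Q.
m_α(x) = x^2 - x + 18

From 2α - 1 = √(-71), squaring gives (2α - 1)^2 = -71, i.e. 4α^2 - 4α + 1 = -71, so α^2 - α + (1 + 71)/4 = 0. Since -71 ≡ 1 (mod 4), (1 + 71)/4 = 18 ∈ Z. The polynomial x^2 - x + 18 has discriminant 1 - 4·(18) = -71, which is not a perfect square in Q (d = -71 is squarefree and ≠ 1), so x^2 - x + 18 is irreducible over Q. It is the minimal polynomial of α.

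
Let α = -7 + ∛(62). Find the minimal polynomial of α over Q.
m_α(x) = x^3 + 21x^2 + 147x + 281

Set β = α + 7 = ∛(62), so β^3 = 62. Then (α + 7)^3 - 62 = 0, i.e. α is a root of g(x) = (x + 7)^3 - 62 = x^3 + 21x^2 + 147x + 281. Since g(x) = h(x + 7) where h(x) = x^3 - 62, and h is irreducible over Q (because 62 is not a perfect cube, so h has no rational root, and a monic cubic with no rational root is irreducible), g is also irreducible (irreducibility is preserved under the substitution x → x + 7). Hence m_α(x) = x^3 + 21x^2 + 147x + 281.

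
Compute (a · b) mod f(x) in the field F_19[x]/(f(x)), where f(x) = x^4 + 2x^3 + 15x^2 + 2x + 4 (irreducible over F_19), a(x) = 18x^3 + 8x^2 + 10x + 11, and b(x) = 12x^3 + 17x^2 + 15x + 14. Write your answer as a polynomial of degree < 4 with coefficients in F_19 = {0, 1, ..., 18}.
a · b ≡ 15x^3 + 11x^2 + 14x + 16 (mod f(x))

Multiply in F_19[x]: a(x)·b(x) = (18x^3 + 8x^2 + 10x + 11)·(12x^3 + 17x^2 + 15x + 14) = 7x^6 + 3x^5 + 13x^4 + 9x^3 + 12x^2 + x + 2. This has degree ≥ 4, so divide by f(x) over F_19: 7x^6 + 3x^5 + 13x^4 + 9x^3 + 12x^2 + x + 2 = (7x^2 + 8x + 6)·(x^4 + 2x^3 + 15x^2 + 2x + 4) + (15x^3 + 11x^2 + 14x + 16). Hence a·b ≡ 15x^3 + 11x^2 + 14x + 16 (mod f). (F_19[x]/(f) is a field with 19^4 = 130321 elements since f is irreducible of degree 4.)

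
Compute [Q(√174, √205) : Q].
[Q(√174, √205) : Q] = 4

[Q(√174):Q] = 2 (min poly x^2 - 174, irreducible since 174 is squarefree > 1). For the top step, suppose √205 ∈ Q(√174), say √205 = c + d√174 with c, d ∈ Q. Squaring: 205 = c^2 + 174d^2 + 2cd√174. Since √174 ∉ Q this forces 2cd = 0. If d = 0 then √205 = c ∈ Q, contradicting 205 squarefree > 1. If c = 0 then 205 = 174d^2, so 174·205 = (174d)^2 is a perfect square in Q — but 174·205 = 35670 is not a perfect square (since 174 and 205 are distinct squarefree integers). Contradiction. Hence √205 ∉ Q(√174), so x^2 - 205 stays irreducible over Q(√174) and [Q(√174, √205) : Q(√174)] = 2. By the tower law, [Q(√174, √205) : Q] = 2 · 2 = 4.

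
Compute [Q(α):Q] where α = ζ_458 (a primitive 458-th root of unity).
[Q(α):Q] = 228

The minimal polynomial of ζ_458 over Q is the 458-th cyclotomic polynomial Φ_458(x), which is irreducible over Q and has degree φ(458) = 228. Hence [Q(α):Q] = φ(458) = 228.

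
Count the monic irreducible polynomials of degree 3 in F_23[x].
There are 4048 monic irreducible polynomials of degree 3 over F_23

Each element of F_{23^3} that lies in no proper subfield is a root of exactly one monic irreducible of degree 3 over F_23, and each such polynomial has 3 distinct roots in F_{23^3}. By Möbius inversion the count is N_23(3) = (1/3) Σ_{d|3} μ(3/d) · 23^d = (1/3)(μ(3)·23^1 + μ(1)·23^3) = 12144/3 = 4048.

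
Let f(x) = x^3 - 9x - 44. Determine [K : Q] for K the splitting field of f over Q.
[K : Q] = 6

By the rational root test, any rational root of the monic integer polynomial f(x) = x^3 - 9x - 44 must be an integer dividing the constant term -44, i.e. one of ±{1, 2, 4, 11, 22, 44}. Evaluating: f(1) = -52, f(-1) = -36, f(2) = -54, f(-2) = -34, f(4) = -16, f(-4) = -72, f(11) = 1188, f(-11) = -1276, f(22) = 10406, f(-22) = -10494, f(44) = 84744, f(-44) = -84832; none is 0, so f has no rational root and is therefore irreducible over Q (a cubic with no linear factor over a field is irreducible). For an irreducible cubic, the Galois group is A_3 or S_3 according as the discriminant disc(f) = -4a^3 - 27b^2 = -4·(-9)^3 - 27·(-44)^2 = -49356 is or is not a square in Q. Here disc(f) = -49356 is not a perfect square in Q, so the Galois group of f over Q is not contained in A_3 and must be all of S_3. The splitting field has degree |S_3| = 6 over Q, so [K : Q] = 6.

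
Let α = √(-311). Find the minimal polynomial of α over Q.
m_α(x) = x^2 + 311

α satisfies α^2 + 311 = 0, so x^2 + 311 annihilates α. Since d = -311 is squarefree and ≠ 1, it is not a perfect square in Q, so x^2 + 311 has no rational root and is therefore irreducible over Q (a degree-2 polynomial over a field is irreducible iff it has no root). Hence m_α(x) = x^2 + 311.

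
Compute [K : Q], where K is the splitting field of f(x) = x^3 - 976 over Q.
[K : Q] = 6

The roots of x^3 - 976 are ∛976, ω∛976, ω^2∛976 where ω = e^(2πi/3) is a primitive cube root of unity, so K = Q(∛976, ω). Now [Q(∛976):Q] = 3 (since 976 is not a perfect cube, x^3 - 976 is irreducible) and [Q(ω):Q] = 2. Both 2 and 3 divide [K:Q], and [K:Q] ≤ 3·2 = 6, so [K:Q] = 6. (Equivalently: Q(∛976) ⊂ R but ω ∉ R, so [K : Q(∛976)] = 2.)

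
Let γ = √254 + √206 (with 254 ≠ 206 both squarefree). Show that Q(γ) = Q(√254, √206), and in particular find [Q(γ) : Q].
[Q(γ) : Q] = 4 (equivalently, Q(γ) = Q(√254, √206))

Obviously Q(γ) ⊆ Q(√254, √206), and [Q(√254, √206):Q] = 4 (since 254, 206 are distinct squarefree integers > 1 with 52324 not a perfect square). To show equality we compute the minimal polynomial of γ. From γ = √254 + √206: γ^2 = 254 + 2√(52324) + 206 = 460 + 2√(52324), so γ^2 - 460 = 2√(52324); squaring, (γ^2 - 460)^2 = 4·52324, i.e. γ^4 - 920γ^2 + 211600 - 209296 = 0, i.e. γ^4 - 920γ^2 + 2304 = 0. So γ is a root of x^4 - 920x^2 + 2304. This polynomial is irreducible over Q: it has no rational root (each ±√254 ± √206 is irrational), and any factorization into two quadratics over Q would force √(52324) ∈ Q (pairing opposite roots) or √254, √206 ∈ Q (other pairings), all impossible. Hence [Q(γ):Q] = 4 = [Q(√254, √206):Q], so Q(γ) = Q(√254, √206).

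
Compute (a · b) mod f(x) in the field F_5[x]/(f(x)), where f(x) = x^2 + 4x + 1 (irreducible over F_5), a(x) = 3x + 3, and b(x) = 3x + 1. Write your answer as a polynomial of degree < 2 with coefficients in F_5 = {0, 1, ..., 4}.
a · b ≡ x + 4 (mod f(x))

Multiply in F_5[x]: a(x)·b(x) = (3x + 3)·(3x + 1) = 4x^2 + 2x + 3. This has degree ≥ 2, so divide by f(x) over F_5: 4x^2 + 2x + 3 = (4)·(x^2 + 4x + 1) + (x + 4). Hence a·b ≡ x + 4 (mod f). (F_5[x]/(f) is a field with 5^2 = 25 elements since f is irreducible of degree 2.)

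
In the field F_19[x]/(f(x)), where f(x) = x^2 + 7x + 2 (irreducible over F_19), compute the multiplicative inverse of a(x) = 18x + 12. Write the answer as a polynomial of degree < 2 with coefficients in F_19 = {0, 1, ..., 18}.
a(x)^(-1) ≡ 10x (mod f(x))

Since f is irreducible over F_19, F_19[x]/(f) is a field and a(x) ≠ 0 has an inverse. Apply the extended Euclidean algorithm to f(x) and a(x) in F_19[x]: f(x) = (18x)·a(x) + (2). The last nonzero remainder is the constant 2 = gcd(f, a) in F_19. Back-substituting through the division chain expresses 2 = s(x)·a(x) + t(x)·f(x) with s(x) ≡ x (mod f), so (x)·a(x) ≡ 2 (mod f). Multiplying by 2^(-1) ≡ 10 in F_19 gives a(x)^(-1) ≡ 10·(x) ≡ 10x (mod f). Check: (18x + 12)·(10x) = 9x^2 + 6x ≡ 1 (mod x^2 + 7x + 2).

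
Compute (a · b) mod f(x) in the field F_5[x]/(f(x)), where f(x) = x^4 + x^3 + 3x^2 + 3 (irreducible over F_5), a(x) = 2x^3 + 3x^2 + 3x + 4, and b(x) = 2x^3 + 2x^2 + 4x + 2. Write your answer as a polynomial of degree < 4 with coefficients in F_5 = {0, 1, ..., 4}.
a · b ≡ 3x^2 + 4x + 2 (mod f(x))

Multiply in F_5[x]: a(x)·b(x) = (2x^3 + 3x^2 + 3x + 4)·(2x^3 + 2x^2 + 4x + 2) = 4x^6 + x^2 + 2x + 3. This has degree ≥ 4, so divide by f(x) over F_5: 4x^6 + x^2 + 2x + 3 = (4x^2 + x + 2)·(x^4 + x^3 + 3x^2 + 3) + (3x^2 + 4x + 2). Hence a·b ≡ 3x^2 + 4x + 2 (mod f). (F_5[x]/(f) is a field with 5^4 = 625 elements since f is irreducible of degree 4.)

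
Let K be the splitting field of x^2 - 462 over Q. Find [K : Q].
[K : Q] = 2

f(x) = x^2 - 462 factors as (x - √462)(x + √462). The splitting field is K = Q(√462). Since 462 is squarefree and > 1, it is not a perfect square, so x^2 - 462 is irreducible over Q and [Q(√462) : Q] = 2. Hence [K : Q] = 2.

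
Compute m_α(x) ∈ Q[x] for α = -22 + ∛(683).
m_α(x) = x^3 + 66x^2 + 1452x + 9965

Set β = α + 22 = ∛(683), so β^3 = 683. Then (α + 22)^3 - 683 = 0, i.e. α is a root of g(x) = (x + 22)^3 - 683 = x^3 + 66x^2 + 1452x + 9965. Since g(x) = h(x + 22) where h(x) = x^3 - 683, and h is irreducible over Q (because 683 is not a perfect cube, so h has no rational root, and a monic cubic with no rational root is irreducible), g is also irreducible (irreducibility is preserved under the substitution x → x + 22). Hence m_α(x) = x^3 + 66x^2 + 1452x + 9965.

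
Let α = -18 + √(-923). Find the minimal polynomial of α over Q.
m_α(x) = x^2 + 36x + 1247

From α + 18 = √(-923), squaring gives (α + 18)^2 = -923, i.e. α^2 + 36α + 324 = -923, so α^2 + 36α + 1247 = 0. The discriminant of x^2 + 36x + 1247 is (36)^2 - 4·(1247) = 1296 - 4988 = -3692, and 4·(-923) is not a perfect square in Q since -923 is squarefree and ≠ 1. Hence x^2 + 36x + 1247 is irreducible over Q and is the minimal polynomial of α.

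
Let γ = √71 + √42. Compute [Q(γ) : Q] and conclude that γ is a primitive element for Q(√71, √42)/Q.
[Q(γ) : Q] = 4 (equivalently, Q(γ) = Q(√71, √42))

Obviously Q(γ) ⊆ Q(√71, √42), and [Q(√71, √42):Q] = 4 (since 71, 42 are distinct squarefree integers > 1 with 2982 not a perfect square). To show equality we compute the minimal polynomial of γ. From γ = √71 + √42: γ^2 = 71 + 2√(2982) + 42 = 113 + 2√(2982), so γ^2 - 113 = 2√(2982); squaring, (γ^2 - 113)^2 = 4·2982, i.e. γ^4 - 226γ^2 + 12769 - 11928 = 0, i.e. γ^4 - 226γ^2 + 841 = 0. So γ is a root of x^4 - 226x^2 + 841. This polynomial is irreducible over Q: it has no rational root (each ±√71 ± √42 is irrational), and any factorization into two quadratics over Q would force √(2982) ∈ Q (pairing opposite roots) or √71, √42 ∈ Q (other pairings), all impossible. Hence [Q(γ):Q] = 4 = [Q(√71, √42):Q], so Q(γ) = Q(√71, √42).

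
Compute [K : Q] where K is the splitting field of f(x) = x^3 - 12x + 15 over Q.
[K : Q] = 6

By the rational root test, any rational root of the monic integer polynomial f(x) = x^3 - 12x + 15 must be an integer dividing the constant term 15, i.e. one of ±{1, 3, 5, 15}. Evaluating: f(1) = 4, f(-1) = 26, f(3) = 6, f(-3) = 24, f(5) = 80, f(-5) = -50, f(15) = 3210, f(-15) = -3180; none is 0, so f has no rational root and is therefore irreducible over Q (a cubic with no linear factor over a field is irreducible). For an irreducible cubic, the Galois group is A_3 or S_3 according as the discriminant disc(f) = -4a^3 - 27b^2 = -4·(-12)^3 - 27·(15)^2 = 837 is or is not a square in Q. Here disc(f) = 837 is not a perfect square in Q, so the Galois group of f over Q is not contained in A_3 and must be all of S_3. The splitting field has degree |S_3| = 6 over Q, so [K : Q] = 6.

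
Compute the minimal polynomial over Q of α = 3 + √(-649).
m_α(x) = x^2 - 6x + 658

From α - 3 = √(-649), squaring gives (α - 3)^2 = -649, i.e. α^2 - 6α + 9 = -649, so α^2 - 6α + 658 = 0. The discriminant of x^2 - 6x + 658 is (-6)^2 - 4·(658) = 36 - 2632 = -2596, and 4·(-649) is not a perfect square in Q since -649 is squarefree and ≠ 1. Hence x^2 - 6x + 658 is irreducible over Q and is the minimal polynomial of α.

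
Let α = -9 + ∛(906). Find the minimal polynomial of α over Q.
m_α(x) = x^3 + 27x^2 + 243x - 177

Set β = α + 9 = ∛(906), so β^3 = 906. Then (α + 9)^3 - 906 = 0, i.e. α is a root of g(x) = (x + 9)^3 - 906 = x^3 + 27x^2 + 243x - 177. Since g(x) = h(x + 9) where h(x) = x^3 - 906, and h is irreducible over Q (because 906 is not a perfect cube, so h has no rational root, and a monic cubic with no rational root is irreducible), g is also irreducible (irreducibility is preserved under the substitution x → x + 9). Hence m_α(x) = x^3 + 27x^2 + 243x - 177.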